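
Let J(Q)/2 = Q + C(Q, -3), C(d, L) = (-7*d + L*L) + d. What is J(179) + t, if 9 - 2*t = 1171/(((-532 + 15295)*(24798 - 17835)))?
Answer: -181689754793/102794769 ≈ -1767.5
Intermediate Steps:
C(d, L) = L² - 6*d (C(d, L) = (-7*d + L²) + d = (L² - 7*d) + d = L² - 6*d)
J(Q) = 18 - 10*Q (J(Q) = 2*(Q + ((-3)² - 6*Q)) = 2*(Q + (9 - 6*Q)) = 2*(9 - 5*Q) = 18 - 10*Q)
t = 462575875/102794769 (t = 9/2 - 1171/(2*((-532 + 15295)*(24798 - 17835))) = 9/2 - 1171/(2*(14763*6963)) = 9/2 - 1171/(2*102794769) = 9/2 - ½*1171/102794769 = 9/2 - 1171/205589538 = 462575875/102794769 ≈ 4.5000)
J(179) + t = (18 - 10*179) + 462575875/102794769 = (18 - 1790) + 462575875/102794769 = -1772 + 462575875/102794769 = -181689754793/102794769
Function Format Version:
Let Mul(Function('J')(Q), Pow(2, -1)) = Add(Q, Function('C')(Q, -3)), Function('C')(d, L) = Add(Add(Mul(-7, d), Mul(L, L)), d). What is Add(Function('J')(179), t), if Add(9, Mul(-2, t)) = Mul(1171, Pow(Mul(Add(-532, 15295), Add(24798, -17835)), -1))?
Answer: Rational(-181689754793, 102794769) ≈ -1767.5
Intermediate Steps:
Function('C')(d, L) = Add(Pow(L, 2), Mul(-6, d)) (Function('C')(d, L) = Add(Add(Mul(-7, d), Pow(L, 2)), d) = Add(Add(Pow(L, 2), Mul(-7, d)), d) = Add(Pow(L, 2), Mul(-6, d)))
Function('J')(Q) = Add(18, Mul(-10, Q)) (Function('J')(Q) = Mul(2, Add(Q, Add(Pow(-3, 2), Mul(-6, Q)))) = Mul(2, Add(Q, Add(9, Mul(-6, Q)))) = Mul(2, Add(9, Mul(-5, Q))) = Add(18, Mul(-10, Q)))
t = Rational(462575875, 102794769) (t = Add(Rational(9, 2), Mul(Rational(-1, 2), Mul(1171, Pow(Mul(Add(-532, 15295), Add(24798, -17835)), -1)))) = Add(Rational(9, 2), Mul(Rational(-1, 2), Mul(1171, Pow(Mul(14763, 6963), -1)))) = Add(Rational(9, 2), Mul(Rational(-1, 2), Mul(1171, Pow(102794769, -1)))) = Add(Rational(9, 2), Mul(Rational(-1, 2), Mul(1171, Rational(1, 102794769)))) = Add(Rational(9, 2), Mul(Rational(-1, 2), Rational(1171, 102794769))) = Add(Rational(9, 2), Rational(-1171, 205589538)) = Rational(462575875, 102794769) ≈ 4.5000)
Add(Function('J')(179), t) = Add(Add(18, Mul(-10, 179)), Rational(462575875, 102794769)) = Add(Add(18, -1790), Rational(462575875, 102794769)) = Add(-1772, Rational(462575875, 102794769)) = Rational(-181689754793, 102794769)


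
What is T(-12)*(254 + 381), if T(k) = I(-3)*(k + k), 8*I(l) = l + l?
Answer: 11430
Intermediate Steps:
I(l) = l/4 (I(l) = (l + l)/8 = (2*l)/8 = l/4)
T(k) = -3*k/2 (T(k) = ((¼)*(-3))*(k + k) = -3*k/2)
T(-12)*(254 + 381) = (-3/2*(-12))*(254 + 381) = 18*635 = 11430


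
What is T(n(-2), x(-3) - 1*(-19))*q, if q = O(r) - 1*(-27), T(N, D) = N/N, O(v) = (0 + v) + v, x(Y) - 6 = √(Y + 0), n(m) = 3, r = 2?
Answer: 31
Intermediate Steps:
x(Y) = 6 + √Y (x(Y) = 6 + √(Y + 0) = 6 + √Y)
O(v) = 2*v (O(v) = v + v = 2*v)
T(N, D) = 1
q = 31 (q = 2*2 - 1*(-27) = 4 + 27 = 31)
T(n(-2), x(-3) - 1*(-19))*q = 1*31 = 31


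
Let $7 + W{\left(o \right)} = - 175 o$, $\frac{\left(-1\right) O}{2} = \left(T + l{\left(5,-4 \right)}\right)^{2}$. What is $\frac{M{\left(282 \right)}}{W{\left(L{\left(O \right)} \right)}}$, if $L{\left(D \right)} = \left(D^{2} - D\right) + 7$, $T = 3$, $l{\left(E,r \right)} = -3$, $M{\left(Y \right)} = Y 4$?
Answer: $- \frac{141}{154} \approx -0.91558$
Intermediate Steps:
$M{\left(Y \right)} = 4 Y$
$O = 0$ ($O = - 2 \left(3 - 3\right)^{2} = - 2 \cdot 0^{2} = \left(-2\right) 0 = 0$)
$L{\left(D \right)} = 7 + D^{2} - D$
$W{\left(o \right)} = -7 - 175 o$
$\frac{M{\left(282 \right)}}{W{\left(L{\left(O \right)} \right)}} = \frac{4 \cdot 282}{-7 - 175 \left(7 + 0^{2} - 0\right)} = \frac{1128}{-7 - 175 \left(7 + 0 + 0\right)} = \frac{1128}{-7 - 1225} = \frac{1128}{-1232} = 1128 \left(- \frac{1}{1232}\right) = - \frac{141}{154}$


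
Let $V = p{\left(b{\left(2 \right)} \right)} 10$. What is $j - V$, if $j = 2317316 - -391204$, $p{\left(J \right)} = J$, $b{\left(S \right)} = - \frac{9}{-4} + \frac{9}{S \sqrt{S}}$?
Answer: $\frac{5416995}{2} - \frac{45 \sqrt{2}}{2} \approx 2.7085 \cdot 10^{6}$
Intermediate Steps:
$b{\left(S \right)} = \frac{9}{4} + \frac{9}{S^{\frac{3}{2}}}$ ($b{\left(S \right)} = \left(-9\right) \left(- \frac{1}{4}\right) + \frac{9}{S^{\frac{3}{2}}} = \frac{9}{4} + \frac{9}{S^{\frac{3}{2}}}$)
$V = \frac{45}{2} + \frac{45 \sqrt{2}}{2}$ ($V = \left(\frac{9}{4} + \frac{9}{2 \sqrt{2}}\right) 10 = \left(\frac{9}{4} + 9 \frac{\sqrt{2}}{4}\right) 10 = \left(\frac{9}{4} + \frac{9 \sqrt{2}}{4}\right) 10 = \frac{45}{2} + \frac{45 \sqrt{2}}{2} \approx 54.32$)
$j = 2708520$ ($j = 2317316 + 391204 = 2708520$)
$j - V = 2708520 - \left(\frac{45}{2} + \frac{45 \sqrt{2}}{2}\right) = \frac{5416995}{2} - \frac{45 \sqrt{2}}{2}$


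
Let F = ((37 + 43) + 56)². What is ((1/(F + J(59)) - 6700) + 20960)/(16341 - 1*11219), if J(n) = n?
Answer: 264594301/95038710 ≈ 2.7841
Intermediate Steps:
F = 18496 (F = (80 + 56)² = 136² = 18496)
((1/(F + J(59)) - 6700) + 20960)/(16341 - 1*11219) = ((1/(18496 + 59) - 6700) + 20960)/(16341 - 1*11219) = ((1/18555 - 6700) + 20960)/(16341 - 11219) = ((1/18555 - 6700) + 20960)/5122 = (-124318499/18555 + 20960)*(1/5122) = (264594301/18555)*(1/5122) = 264594301/95038710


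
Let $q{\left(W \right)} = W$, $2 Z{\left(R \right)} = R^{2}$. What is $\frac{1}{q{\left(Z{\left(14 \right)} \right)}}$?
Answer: $\frac{1}{98} \approx 0.010204$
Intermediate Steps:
$Z{\left(R \right)} = \frac{R^{2}}{2}$
$\frac{1}{q{\left(Z{\left(14 \right)} \right)}} = \frac{1}{\frac{1}{2} \cdot 14^{2}} = \frac{1}{\frac{1}{2} \cdot 196} = \frac{1}{98}$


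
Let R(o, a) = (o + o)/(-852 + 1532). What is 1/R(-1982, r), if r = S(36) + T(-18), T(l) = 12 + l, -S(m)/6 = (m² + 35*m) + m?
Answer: -170/991 ≈ -0.17154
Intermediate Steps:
S(m) = -216*m - 6*m² (S(m) = -6*((m² + 35*m) + m) = -6*(m² + 36*m) = -216*m - 6*m²)
r = -15558 (r = -6*36*(36 + 36) + (12 - 18) = -6*36*72 - 6 = -15552 - 6 = -15558)
R(o, a) = o/340 (R(o, a) = (2*o)/680 = (2*o)*(1/680) = o/340)
1/R(-1982, r) = 1/((1/340)*(-1982)) = 1/(-991/170) = -170/991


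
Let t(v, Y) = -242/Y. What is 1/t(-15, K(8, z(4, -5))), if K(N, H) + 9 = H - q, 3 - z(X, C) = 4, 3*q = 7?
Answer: 37/726 ≈ 0.050964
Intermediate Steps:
q = 7/3 (q = (1/3)*7 = 7/3 ≈ 2.3333)
z(X, C) = -1 (z(X, C) = 3 - 1*4 = 3 - 4 = -1)
K(N, H) = -34/3 + H (K(N, H) = -9 + (H - 1*7/3) = -9 + (H - 7/3) = -9 + (-7/3 + H) = -34/3 + H)
1/t(-15, K(8, z(4, -5))) = 1/(-242/(-34/3 - 1)) = 1/(-242/(-37/3)) = 1/(-242*(-3/37)) = 1/(726/37) = 37/726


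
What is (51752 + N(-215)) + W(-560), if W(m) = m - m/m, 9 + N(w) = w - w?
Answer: 51182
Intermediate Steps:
N(w) = -9 (N(w) = -9 + (w - w) = -9 + 0 = -9)
W(m) = -1 + m (W(m) = m - 1*1 = m - 1 = -1 + m)
(51752 + N(-215)) + W(-560) = (51752 - 9) + (-1 - 560) = 51743 - 561 = 51182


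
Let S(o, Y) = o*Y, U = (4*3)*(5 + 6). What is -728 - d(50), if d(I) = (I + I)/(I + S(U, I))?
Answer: -96826/133 ≈ -728.01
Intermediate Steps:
U = 132 (U = 12*11 = 132)
S(o, Y) = Y*o
d(I) = 2/133 (d(I) = (I + I)/(I + I*132) = (2*I)/(I + 132*I) = (2*I)/((133*I)) = (2*I)*(1/(133*I)) = 2/133)
-728 - d(50) = -728 - 1*2/133 = -728 - 2/133 = -96826/133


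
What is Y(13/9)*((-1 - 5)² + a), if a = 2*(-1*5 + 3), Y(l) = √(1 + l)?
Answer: 32*√22/3 ≈ 50.031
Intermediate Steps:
a = -4 (a = 2*(-5 + 3) = 2*(-2) = -4)
Y(13/9)*((-1 - 5)² + a) = √(1 + 13/9)*((-1 - 5)² - 4) = √(1 + 13*(⅑))*((-6)² - 4) = √(1 + 13/9)*(36 - 4) = √(22/9)*32 = (√22/3)*32 = 32*√22/3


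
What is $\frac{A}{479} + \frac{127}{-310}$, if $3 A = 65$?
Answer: $- \frac{162349}{445470} \approx -0.36444$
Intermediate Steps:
$A = \frac{65}{3}$ ($A = \frac{1}{3} \cdot 65 = \frac{65}{3} \approx 21.667$)
$\frac{A}{479} + \frac{127}{-310} = \frac{65}{3 \cdot 479} + \frac{127}{-310} = \frac{65}{3} \cdot \frac{1}{479} + 127 \left(- \frac{1}{310}\right) = \frac{65}{1437} - \frac{127}{310} = - \frac{162349}{445470}$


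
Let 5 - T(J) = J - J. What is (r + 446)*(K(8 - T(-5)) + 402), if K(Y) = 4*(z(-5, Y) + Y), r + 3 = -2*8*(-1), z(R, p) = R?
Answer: 180846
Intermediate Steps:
T(J) = 5 (T(J) = 5 - (J - J) = 5 - 1*0 = 5 + 0 = 5)
r = 13 (r = -3 - 2*8*(-1) = -3 - 16*(-1) = -3 + 16 = 13)
K(Y) = -20 + 4*Y (K(Y) = 4*(-5 + Y) = -20 + 4*Y)
(r + 446)*(K(8 - T(-5)) + 402) = (13 + 446)*((-20 + 4*(8 - 1*5)) + 402) = 459*((-20 + 4*(8 - 5)) + 402) = 459*((-20 + 4*3) + 402) = 459*((-20 + 12) + 402) = 459*(-8 + 402) = 459*394 = 180846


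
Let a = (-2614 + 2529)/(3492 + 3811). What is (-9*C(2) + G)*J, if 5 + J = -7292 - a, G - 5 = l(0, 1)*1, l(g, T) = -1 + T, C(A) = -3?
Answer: -1705276992/7303 ≈ -2.3350e+5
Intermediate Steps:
a = -85/7303 ≈ -0.011639
G = 5 (G = 5 + (-1 + 1)*1 = 5 + 0*1 = 5 + 0 = 5)
J = -53289906/7303 (J = -5 + (-7292 - 1*(-85/7303)) = -5 + (-7292 + 85/7303) = -5 - 53253391/7303 = -53289906/7303 ≈ -7297.0)
(-9*C(2) + G)*J = (-9*(-3) + 5)*(-53289906/7303) = (27 + 5)*(-53289906/7303) = 32*(-53289906/7303) = -1705276992/7303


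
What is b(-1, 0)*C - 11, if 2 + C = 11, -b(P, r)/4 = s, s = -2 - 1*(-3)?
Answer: -47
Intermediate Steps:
s = 1 (s = -2 + 3 = 1)
b(P, r) = -4 (b(P, r) = -4*1 = -4)
C = 9 (C = -2 + 11 = 9)
b(-1, 0)*C - 11 = -4*9 - 11 = -36 - 11 = -47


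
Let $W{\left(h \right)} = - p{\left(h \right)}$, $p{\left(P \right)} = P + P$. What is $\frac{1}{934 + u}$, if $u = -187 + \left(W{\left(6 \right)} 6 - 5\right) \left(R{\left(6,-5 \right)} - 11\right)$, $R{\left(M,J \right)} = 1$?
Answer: $\frac{1}{1517} \approx 0.0006592$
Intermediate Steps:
$p{\left(P \right)} = 2 P$
$W{\left(h \right)} = - 2 h$
$u = 583$ ($u = -187 + \left(\left(-2\right) 6 \cdot 6 - 5\right) \left(1 - 11\right) = -187 + \left(\left(-12\right) 6 - 5\right) \left(-10\right) = -187 + \left(-72 - 5\right) \left(-10\right) = -187 - -770 = -187 + 770 = 583$)
$\frac{1}{934 + u} = \frac{1}{934 + 583} = \frac{1}{1517}$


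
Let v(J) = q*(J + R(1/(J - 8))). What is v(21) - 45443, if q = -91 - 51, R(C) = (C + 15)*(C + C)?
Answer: -8239489/169 ≈ -48754.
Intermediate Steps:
R(C) = 2*C*(15 + C) (R(C) = (15 + C)*(2*C) = 2*C*(15 + C))
q = -142
v(J) = -142*J - 284*(15 + 1/(-8 + J))/(-8 + J) (v(J) = -142*(J + 2*(15 + 1/(J - 8))/(J - 8)) = -142*(J + 2*(15 + 1/(-8 + J))/(-8 + J)) = -142*J - 284*(15 + 1/(-8 + J))/(-8 + J))
v(21) - 45443 = 142*(238 - 30*21 - 1*21*(-8 + 21)²)/(-8 + 21)² - 45443 = 142*(238 - 630 - 1*21*13²)/13² - 45443 = 142*(1/169)*(238 - 630 - 1*21*169) - 45443 = 142*(1/169)*(238 - 630 - 3549) - 45443 = 142*(1/169)*(-3941) - 45443 = -559622/169 - 45443 = -8239489/169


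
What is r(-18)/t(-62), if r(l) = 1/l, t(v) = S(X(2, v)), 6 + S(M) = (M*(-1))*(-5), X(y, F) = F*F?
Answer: -1/345852 ≈ -2.8914e-6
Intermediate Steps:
X(y, F) = F²
S(M) = -6 + 5*M (S(M) = -6 + (M*(-1))*(-5) = -6 - M*(-5) = -6 + 5*M)
t(v) = -6 + 5*v²
r(-18)/t(-62) = 1/((-18)*(-6 + 5*(-62)²)) = -1/(18*(-6 + 5*3844)) = -1/(18*(-6 + 19220)) = -1/18/19214 = -1/18*1/19214 = -1/345852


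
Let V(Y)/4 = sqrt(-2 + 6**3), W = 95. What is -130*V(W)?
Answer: -520*sqrt(214) ≈ -7606.9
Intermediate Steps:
V(Y) = 4*sqrt(214) (V(Y) = 4*sqrt(-2 + 6**3) = 4*sqrt(-2 + 216) = 4*sqrt(214))
-130*V(W) = -520*sqrt(214)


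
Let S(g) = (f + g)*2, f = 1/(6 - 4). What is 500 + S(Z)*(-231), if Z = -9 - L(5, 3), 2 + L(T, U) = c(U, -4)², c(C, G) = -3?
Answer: 7661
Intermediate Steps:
L(T, U) = 7 (L(T, U) = -2 + (-3)² = -2 + 9 = 7)
Z = -16 (Z = -9 - 1*7 = -9 - 7 = -16)
f = ½ (f = 1/2 = ½ ≈ 0.50000)
S(g) = 1 + 2*g (S(g) = (½ + g)*2 = 1 + 2*g)
500 + S(Z)*(-231) = 500 + (1 + 2*(-16))*(-231) = 500 + (1 - 32)*(-231) = 500 - 31*(-231) = 500 + 7161 = 7661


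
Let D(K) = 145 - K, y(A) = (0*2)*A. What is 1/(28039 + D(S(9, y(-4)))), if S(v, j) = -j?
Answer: 1/28184 ≈ 3.5481e-5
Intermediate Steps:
y(A) = 0 (y(A) = 0*A = 0)
1/(28039 + D(S(9, y(-4)))) = 1/(28039 + (145 - (-1)*0)) = 1/(28039 + (145 - 1*0)) = 1/(28039 + (145 + 0)) = 1/(28039 + 145) = 1/28184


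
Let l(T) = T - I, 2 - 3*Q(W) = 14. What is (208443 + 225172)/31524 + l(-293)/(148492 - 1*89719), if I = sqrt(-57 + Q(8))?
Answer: 2830624207/205862228 - I*sqrt(61)/58773 ≈ 13.75 - 0.00013289*I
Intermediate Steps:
Q(W) = -4 (Q(W) = 2/3 - 1/3*14 = 2/3 - 14/3 = -4)
I = I*sqrt(61) (I = sqrt(-57 - 4) = sqrt(-61) = I*sqrt(61) ≈ 7.8102*I)
l(T) = T - I*sqrt(61)
(208443 + 225172)/31524 + l(-293)/(148492 - 1*89719) = (208443 + 225172)/31524 + (-293 - I*sqrt(61))/(148492 - 1*89719) = 433615*(1/31524) + (-293 - I*sqrt(61))/(148492 - 89719) = 433615/31524 + (-293 - I*sqrt(61))/58773 = 433615/31524 + (-293 - I*sqrt(61))*(1/58773) = 433615/31524 + (-293/58773 - I*sqrt(61)/58773) = 2830624207/205862228 - I*sqrt(61)/58773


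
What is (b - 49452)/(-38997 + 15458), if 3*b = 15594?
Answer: 44254/23539 ≈ 1.8800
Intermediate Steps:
b = 5198 (b = (⅓)*15594 = 5198)
(b - 49452)/(-38997 + 15458) = (5198 - 49452)/(-38997 + 15458) = -44254/(-23539) = -44254*(-1/23539) = 44254/23539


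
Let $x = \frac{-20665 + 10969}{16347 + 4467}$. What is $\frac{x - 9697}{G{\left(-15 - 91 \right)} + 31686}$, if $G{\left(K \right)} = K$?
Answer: $- \frac{33640509}{109551020} \approx -0.30708$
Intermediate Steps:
$x = - \frac{1616}{3469}$ ($x = - \frac{9696}{20814} = \left(-9696\right) \frac{1}{20814} = - \frac{1616}{3469} \approx -0.46584$)
$\frac{x - 9697}{G{\left(-15 - 91 \right)} + 31686} = \frac{- \frac{1616}{3469} - 9697}{\left(-15 - 91\right) + 31686} = - \frac{33640509}{3469 \left(-106 + 31686\right)} = - \frac{33640509}{3469 \cdot 31580} = \left(- \frac{33640509}{3469}\right) \frac{1}{31580} = - \frac{33640509}{109551020}$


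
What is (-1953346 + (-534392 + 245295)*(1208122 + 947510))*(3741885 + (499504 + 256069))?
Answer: -2802764993755573700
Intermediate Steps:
(-1953346 + (-534392 + 245295)*(1208122 + 947510))*(3741885 + (499504 + 256069)) = (-1953346 - 289097*2155632)*(3741885 + 755573) = (-1953346 - 623186744304)*4497458 = -623188697650*4497458 = -2802764993755573700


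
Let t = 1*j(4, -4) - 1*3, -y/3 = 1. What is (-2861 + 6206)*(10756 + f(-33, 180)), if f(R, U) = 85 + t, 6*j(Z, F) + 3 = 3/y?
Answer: 36250880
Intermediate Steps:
y = -3 (y = -3*1 = -3)
j(Z, F) = -2/3 (j(Z, F) = -1/2 + (3/(-3))/6 = -1/2 + (3*(-1/3))/6 = -1/2 + (1/6)*(-1) = -1/2 - 1/6 = -2/3)
t = -11/3 (t = 1*(-2/3) - 1*3 = -2/3 - 3 = -11/3 ≈ -3.6667)
f(R, U) = 244/3 (f(R, U) = 85 - 11/3 = 244/3)
(-2861 + 6206)*(10756 + f(-33, 180)) = (-2861 + 6206)*(10756 + 244/3) = 3345*(32512/3) = 36250880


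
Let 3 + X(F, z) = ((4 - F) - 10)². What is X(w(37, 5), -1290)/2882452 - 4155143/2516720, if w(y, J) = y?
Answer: -2993088596379/1813581149360 ≈ -1.6504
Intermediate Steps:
X(F, z) = -3 + (-6 - F)² (X(F, z) = -3 + ((4 - F) - 10)² = -3 + (-6 - F)²)
X(w(37, 5), -1290)/2882452 - 4155143/2516720 = (-3 + (6 + 37)²)/2882452 - 4155143/2516720 = (-3 + 43²)*(1/2882452) - 4155143*1/2516720 = (-3 + 1849)*(1/2882452) - 4155143/2516720 = 1846*(1/2882452) - 4155143/2516720 = 923/1441226 - 4155143/2516720 = -2993088596379/1813581149360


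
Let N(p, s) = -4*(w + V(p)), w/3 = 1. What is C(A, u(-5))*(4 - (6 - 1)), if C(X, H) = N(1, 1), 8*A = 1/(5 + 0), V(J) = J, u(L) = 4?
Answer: 16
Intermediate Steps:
w = 3 (w = 3*1 = 3)
A = 1/40 (A = 1/(8*(5 + 0)) = (1/8)/5 = (1/8)*(1/5) = 1/40 ≈ 0.025000)
N(p, s) = -12 - 4*p (N(p, s) = -4*(3 + p) = -12 - 4*p)
C(X, H) = -16 (C(X, H) = -12 - 4*1 = -12 - 4 = -16)
C(A, u(-5))*(4 - (6 - 1)) = -16*(4 - (6 - 1)) = -16*(4 - 1*5) = -16*(4 - 5) = -16*(-1) = 16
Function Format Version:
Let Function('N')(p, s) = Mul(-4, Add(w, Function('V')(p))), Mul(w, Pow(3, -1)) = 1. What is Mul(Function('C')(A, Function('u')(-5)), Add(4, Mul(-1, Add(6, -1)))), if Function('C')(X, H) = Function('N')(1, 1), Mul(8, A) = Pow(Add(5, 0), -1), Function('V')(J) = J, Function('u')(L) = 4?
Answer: 16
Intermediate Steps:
w = 3 (w = Mul(3, 1) = 3)
A = Rational(1, 40) (A = Mul(Rational(1, 8), Pow(Add(5, 0), -1)) = Mul(Rational(1, 8), Pow(5, -1)) = Mul(Rational(1, 8), Rational(1, 5)) = Rational(1, 40) ≈ 0.025000)
Function('N')(p, s) = Add(-12, Mul(-4, p)) (Function('N')(p, s) = Mul(-4, Add(3, p)) = Add(-12, Mul(-4, p)))
Function('C')(X, H) = -16 (Function('C')(X, H) = Add(-12, Mul(-4, 1)) = Add(-12, -4) = -16)
Mul(Function('C')(A, Function('u')(-5)), Add(4, Mul(-1, Add(6, -1)))) = Mul(-16, Add(4, Mul(-1, Add(6, -1)))) = Mul(-16, Add(4, Mul(-1, 5))) = Mul(-16, Add(4, -5)) = Mul(-16, -1) = 16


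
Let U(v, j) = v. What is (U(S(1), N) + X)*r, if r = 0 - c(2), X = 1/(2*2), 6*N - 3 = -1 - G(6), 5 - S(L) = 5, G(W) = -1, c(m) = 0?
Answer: 0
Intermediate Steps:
S(L) = 0 (S(L) = 5 - 1*5 = 5 - 5 = 0)
N = 1/2 (N = 1/2 + (-1 - 1*(-1))/6 = 1/2 + (-1 + 1)/6 = 1/2 + (1/6)*0 = 1/2 + 0 = 1/2 ≈ 0.50000)
X = 1/4 ≈ 0.25000
r = 0 (r = 0 - 1*0 = 0 + 0 = 0)
(U(S(1), N) + X)*r = (0 + 1/4)*0 = (1/4)*0 = 0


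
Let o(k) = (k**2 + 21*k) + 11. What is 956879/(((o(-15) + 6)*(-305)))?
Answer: 956879/22265 ≈ 42.977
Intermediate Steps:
o(k) = 11 + k**2 + 21*k
956879/(((o(-15) + 6)*(-305))) = 956879/((((11 + (-15)**2 + 21*(-15)) + 6)*(-305))) = 956879/((((11 + 225 - 315) + 6)*(-305))) = 956879/(((-79 + 6)*(-305))) = 956879/((-73*(-305))) = 956879/22265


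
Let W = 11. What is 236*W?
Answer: 2596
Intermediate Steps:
236*W = 236*11 = 2596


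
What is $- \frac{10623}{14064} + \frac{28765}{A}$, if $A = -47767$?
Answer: $- \frac{303993267}{223931696} \approx -1.3575$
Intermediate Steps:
$- \frac{10623}{14064} + \frac{28765}{A} = - \frac{10623}{14064} + \frac{28765}{-47767} = \left(-10623\right) \frac{1}{14064} + 28765 \left(- \frac{1}{47767}\right) = - \frac{3541}{4688} - \frac{28765}{47767} = - \frac{303993267}{223931696}$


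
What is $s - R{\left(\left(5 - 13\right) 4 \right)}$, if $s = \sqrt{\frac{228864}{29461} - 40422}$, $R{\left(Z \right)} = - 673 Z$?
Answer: $-21536 + \frac{3 i \sqrt{3897505933062}}{29461} \approx -21536.0 + 201.03 i$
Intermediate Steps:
$s = \frac{3 i \sqrt{3897505933062}}{29461}$ ($s = \sqrt{228864 \cdot \frac{1}{29461} - 40422} = \sqrt{\frac{228864}{29461} - 40422} = \sqrt{- \frac{1190643678}{29461}} = \frac{3 i \sqrt{3897505933062}}{29461} \approx 201.03 i$)
$s - R{\left(\left(5 - 13\right) 4 \right)} = \frac{3 i \sqrt{3897505933062}}{29461} - - 673 \left(5 - 13\right) 4 = \frac{3 i \sqrt{3897505933062}}{29461} - - 673 \left(\left(-8\right) 4\right) = \frac{3 i \sqrt{3897505933062}}{29461} - \left(-673\right) \left(-32\right) = \frac{3 i \sqrt{3897505933062}}{29461} - 21536 = -21536 + \frac{3 i \sqrt{3897505933062}}{29461}$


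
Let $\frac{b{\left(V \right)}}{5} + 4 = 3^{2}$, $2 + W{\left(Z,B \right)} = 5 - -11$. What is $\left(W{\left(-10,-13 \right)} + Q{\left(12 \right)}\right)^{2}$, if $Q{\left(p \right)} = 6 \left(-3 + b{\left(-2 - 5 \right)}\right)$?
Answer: $21316$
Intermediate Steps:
$W{\left(Z,B \right)} = 14$ ($W{\left(Z,B \right)} = -2 + \left(5 - -11\right) = -2 + \left(5 + 11\right) = -2 + 16 = 14$)
$b{\left(V \right)} = 25$ ($b{\left(V \right)} = -20 + 5 \cdot 3^{2} = -20 + 5 \cdot 9 = -20 + 45 = 25$)
$Q{\left(p \right)} = 132$ ($Q{\left(p \right)} = 6 \left(-3 + 25\right) = 6 \cdot 22 = 132$)
$\left(W{\left(-10,-13 \right)} + Q{\left(12 \right)}\right)^{2} = \left(14 + 132\right)^{2} = 146^{2} = 21316$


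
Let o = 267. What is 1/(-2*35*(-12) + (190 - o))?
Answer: 1/763 ≈ 0.0013106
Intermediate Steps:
1/(-2*35*(-12) + (190 - o)) = 1/(-2*35*(-12) + (190 - 1*267)) = 1/(-70*(-12) + (190 - 267)) = 1/(840 - 77) = 1/763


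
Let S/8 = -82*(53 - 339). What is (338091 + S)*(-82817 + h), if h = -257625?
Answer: -178972742494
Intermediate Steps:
S = 187616 (S = 8*(-82*(53 - 339)) = 8*(-82*(-286)) = 8*23452 = 187616)
(338091 + S)*(-82817 + h) = (338091 + 187616)*(-82817 - 257625) = 525707*(-340442) = -178972742494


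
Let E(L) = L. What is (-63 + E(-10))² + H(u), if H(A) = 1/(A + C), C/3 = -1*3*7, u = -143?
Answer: 1097773/206 ≈ 5329.0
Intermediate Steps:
C = -63 (C = 3*(-1*3*7) = 3*(-3*7) = 3*(-21) = -63)
H(A) = 1/(-63 + A) (H(A) = 1/(A - 63) = 1/(-63 + A))
(-63 + E(-10))² + H(u) = (-63 - 10)² + 1/(-63 - 143) = (-73)² + 1/(-206) = 5329 - 1/206 = 1097773/206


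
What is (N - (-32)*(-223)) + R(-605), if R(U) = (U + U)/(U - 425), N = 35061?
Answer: 2876396/103 ≈ 27926.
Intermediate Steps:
R(U) = 2*U/(-425 + U) (R(U) = (2*U)/(-425 + U) = 2*U/(-425 + U))
(N - (-32)*(-223)) + R(-605) = (35061 - (-32)*(-223)) + 2*(-605)/(-425 - 605) = (35061 - 1*7136) + 2*(-605)/(-1030) = (35061 - 7136) + 2*(-605)*(-1/1030) = 27925 + 121/103 = 2876396/103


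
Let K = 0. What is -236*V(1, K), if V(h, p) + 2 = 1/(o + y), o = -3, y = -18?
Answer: 10148/21 ≈ 483.24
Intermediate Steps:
V(h, p) = -43/21 (V(h, p) = -2 + 1/(-3 - 18) = -2 + 1/(-21) = -2 - 1/21 = -43/21)
-236*V(1, K) = -236*(-43/21) = 10148/21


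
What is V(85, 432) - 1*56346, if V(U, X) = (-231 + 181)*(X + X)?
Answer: -99546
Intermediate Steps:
V(U, X) = -100*X
V(85, 432) - 1*56346 = -100*432 - 1*56346 = -43200 - 56346 = -99546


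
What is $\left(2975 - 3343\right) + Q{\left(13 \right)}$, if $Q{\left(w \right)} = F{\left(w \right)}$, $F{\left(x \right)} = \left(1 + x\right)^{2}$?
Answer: $-172$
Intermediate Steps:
$Q{\left(w \right)} = \left(1 + w\right)^{2}$
$\left(2975 - 3343\right) + Q{\left(13 \right)} = \left(2975 - 3343\right) + \left(1 + 13\right)^{2} = -368 + 14^{2} = -368 + 196 = -172$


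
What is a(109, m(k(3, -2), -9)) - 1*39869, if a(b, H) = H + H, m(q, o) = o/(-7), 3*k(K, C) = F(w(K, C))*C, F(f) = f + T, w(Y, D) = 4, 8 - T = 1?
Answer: -279065/7 ≈ -39866.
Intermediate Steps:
T = 7 (T = 8 - 1*1 = 8 - 1 = 7)
F(f) = 7 + f (F(f) = f + 7 = 7 + f)
k(K, C) = 11*C/3 (k(K, C) = ((7 + 4)*C)/3 = (11*C)/3 = 11*C/3)
m(q, o) = -o/7 (m(q, o) = o*(-1/7) = -o/7)
a(b, H) = 2*H
a(109, m(k(3, -2), -9)) - 1*39869 = 2*(-1/7*(-9)) - 1*39869 = 2*(9/7) - 39869 = 18/7 - 39869 = -279065/7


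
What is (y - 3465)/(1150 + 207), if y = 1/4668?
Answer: -16174619/6334476 ≈ -2.5534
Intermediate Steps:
y = 1/4668 ≈ 0.00021422
(y - 3465)/(1150 + 207) = (1/4668 - 3465)/(1150 + 207) = -16174619/4668/1357 = -16174619/4668*1/1357 = -16174619/6334476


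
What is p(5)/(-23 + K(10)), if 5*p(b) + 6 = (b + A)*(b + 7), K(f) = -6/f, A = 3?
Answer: -45/59 ≈ -0.76271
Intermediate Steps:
p(b) = -6/5 + (3 + b)*(7 + b)/5 (p(b) = -6/5 + ((b + 3)*(b + 7))/5 = -6/5 + ((3 + b)*(7 + b))/5 = -6/5 + (3 + b)*(7 + b)/5)
p(5)/(-23 + K(10)) = (3 + 2*5 + (⅕)*5²)/(-23 - 6/10) = (3 + 10 + (⅕)*25)/(-23 - 6*⅒) = (3 + 10 + 5)/(-23 - ⅗) = 18/(-118/5) = 18*(-5/118) = -45/59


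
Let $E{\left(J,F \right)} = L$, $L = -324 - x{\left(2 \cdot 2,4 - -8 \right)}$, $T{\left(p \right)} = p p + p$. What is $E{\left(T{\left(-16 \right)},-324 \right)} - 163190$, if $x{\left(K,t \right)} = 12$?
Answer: $-163526$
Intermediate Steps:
$T{\left(p \right)} = p + p^{2}$ ($T{\left(p \right)} = p^{2} + p = p + p^{2}$)
$L = -336$ ($L = -324 - 12 = -336$)
$E{\left(J,F \right)} = -336$
$E{\left(T{\left(-16 \right)},-324 \right)} - 163190 = -336 - 163190 = -163526$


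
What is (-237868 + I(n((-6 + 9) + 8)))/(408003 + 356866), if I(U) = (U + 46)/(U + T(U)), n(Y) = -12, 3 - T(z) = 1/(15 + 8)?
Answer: -24738663/79546376 ≈ -0.31100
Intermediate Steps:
T(z) = 68/23 (T(z) = 3 - 1/(15 + 8) = 3 - 1/23 = 68/23)
I(U) = (46 + U)/(68/23 + U) (I(U) = (U + 46)/(U + 68/23) = (46 + U)/(68/23 + U))
(-237868 + I(n((-6 + 9) + 8)))/(408003 + 356866) = (-237868 + 23*(46 - 12)/(68 + 23*(-12)))/(408003 + 356866) = (-237868 + 23*34/(68 - 276))/764869 = (-237868 + 23*34/(-208))*(1/764869) = (-237868 + 23*(-1/208)*34)*(1/764869) = (-237868 - 391/104)*(1/764869) = -24738663/104*1/764869 = -24738663/79546376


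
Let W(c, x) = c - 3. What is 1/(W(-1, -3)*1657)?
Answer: -1/6628 ≈ -0.00015088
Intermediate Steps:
W(c, x) = -3 + c
1/(W(-1, -3)*1657) = 1/((-3 - 1)*1657) = 1/(-4*1657) = 1/(-6628) = -1/6628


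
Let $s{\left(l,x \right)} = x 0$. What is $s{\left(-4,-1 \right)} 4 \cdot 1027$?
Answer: $0$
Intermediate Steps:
$s{\left(l,x \right)} = 0$
$s{\left(-4,-1 \right)} 4 \cdot 1027 = 0 \cdot 4 \cdot 1027 = 0 \cdot 1027 = 0$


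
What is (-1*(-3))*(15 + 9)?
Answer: 72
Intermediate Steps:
(-1*(-3))*(15 + 9) = 3*24 = 72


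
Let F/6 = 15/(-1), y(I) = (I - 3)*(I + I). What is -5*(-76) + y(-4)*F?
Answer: -4660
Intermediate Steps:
y(I) = 2*I*(-3 + I) (y(I) = (-3 + I)*(2*I) = 2*I*(-3 + I))
F = -90 (F = 6*(15/(-1)) = 6*(15*(-1)) = 6*(-15) = -90)
-5*(-76) + y(-4)*F = -5*(-76) + (2*(-4)*(-3 - 4))*(-90) = 380 + (2*(-4)*(-7))*(-90) = 380 + 56*(-90) = 380 - 5040 = -4660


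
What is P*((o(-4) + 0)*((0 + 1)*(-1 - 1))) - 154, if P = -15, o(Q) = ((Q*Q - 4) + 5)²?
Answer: 8516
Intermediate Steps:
o(Q) = (1 + Q²)² (o(Q) = ((Q² - 4) + 5)² = ((-4 + Q²) + 5)² = (1 + Q²)²)
P*((o(-4) + 0)*((0 + 1)*(-1 - 1))) - 154 = -15*((1 + (-4)²)² + 0)*(0 + 1)*(-1 - 1) - 154 = -15*((1 + 16)² + 0)*1*(-2) - 154 = -15*(17² + 0)*(-2) - 154 = -15*(289 + 0)*(-2) - 154 = -4335*(-2) - 154 = -15*(-578) - 154 = 8670 - 154 = 8516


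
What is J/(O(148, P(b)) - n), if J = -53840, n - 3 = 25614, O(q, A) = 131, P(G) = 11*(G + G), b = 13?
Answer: 26920/12743 ≈ 2.1125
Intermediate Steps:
P(G) = 22*G (P(G) = 11*(2*G) = 22*G)
n = 25617 (n = 3 + 25614 = 25617)
J/(O(148, P(b)) - n) = -53840/(131 - 1*25617) = -53840/(131 - 25617) = -53840/(-25486) = -53840*(-1/25486) = 26920/12743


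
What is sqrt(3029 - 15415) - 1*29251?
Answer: -29251 + I*sqrt(12386) ≈ -29251.0 + 111.29*I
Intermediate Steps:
sqrt(3029 - 15415) - 1*29251 = sqrt(-12386) - 29251 = I*sqrt(12386) - 29251 = -29251 + I*sqrt(12386)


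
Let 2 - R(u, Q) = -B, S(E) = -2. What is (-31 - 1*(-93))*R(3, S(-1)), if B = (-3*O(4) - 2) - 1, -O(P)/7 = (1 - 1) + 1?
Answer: 1240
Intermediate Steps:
O(P) = -7 (O(P) = -7*((1 - 1) + 1) = -7*(0 + 1) = -7*1 = -7)
B = 18 (B = (-3*(-7) - 2) - 1 = (21 - 2) - 1 = 19 - 1 = 18)
R(u, Q) = 20 (R(u, Q) = 2 - (-1)*18 = 2 - 1*(-18) = 2 + 18 = 20)
(-31 - 1*(-93))*R(3, S(-1)) = (-31 - 1*(-93))*20 = (-31 + 93)*20 = 62*20 = 1240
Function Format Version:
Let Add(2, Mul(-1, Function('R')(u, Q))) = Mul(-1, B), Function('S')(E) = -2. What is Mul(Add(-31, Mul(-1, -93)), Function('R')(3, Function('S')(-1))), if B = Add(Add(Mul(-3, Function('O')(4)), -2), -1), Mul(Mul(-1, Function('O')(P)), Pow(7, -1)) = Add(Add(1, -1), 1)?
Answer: 1240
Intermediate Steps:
Function('O')(P) = -7 (Function('O')(P) = Mul(-7, Add(Add(1, -1), 1)) = Mul(-7, Add(0, 1)) = Mul(-7, 1) = -7)
B = 18 (B = Add(Add(Mul(-3, -7), -2), -1) = Add(Add(21, -2), -1) = Add(19, -1) = 18)
Function('R')(u, Q) = 20 (Function('R')(u, Q) = Add(2, Mul(-1, Mul(-1, 18))) = Add(2, Mul(-1, -18)) = Add(2, 18) = 20)
Mul(Add(-31, Mul(-1, -93)), Function('R')(3, Function('S')(-1))) = Mul(Add(-31, Mul(-1, -93)), 20) = Mul(Add(-31, 93), 20) = Mul(62, 20) = 1240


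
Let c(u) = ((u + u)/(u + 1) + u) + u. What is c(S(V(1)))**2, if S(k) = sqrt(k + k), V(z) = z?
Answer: 16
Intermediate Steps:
S(k) = sqrt(2)*sqrt(k) (S(k) = sqrt(2*k) = sqrt(2)*sqrt(k))
c(u) = 2*u + 2*u/(1 + u) (c(u) = ((2*u)/(1 + u) + u) + u = (2*u/(1 + u) + u) + u = (u + 2*u/(1 + u)) + u = 2*u + 2*u/(1 + u))
c(S(V(1)))**2 = (2*(sqrt(2)*sqrt(1))*(2 + sqrt(2)*sqrt(1))/(1 + sqrt(2)*sqrt(1)))**2 = (2*(sqrt(2)*1)*(2 + sqrt(2)*1)/(1 + sqrt(2)*1))**2 = (2*sqrt(2)*(2 + sqrt(2))/(1 + sqrt(2)))**2 = 8*(2 + sqrt(2))**2/(1 + sqrt(2))**2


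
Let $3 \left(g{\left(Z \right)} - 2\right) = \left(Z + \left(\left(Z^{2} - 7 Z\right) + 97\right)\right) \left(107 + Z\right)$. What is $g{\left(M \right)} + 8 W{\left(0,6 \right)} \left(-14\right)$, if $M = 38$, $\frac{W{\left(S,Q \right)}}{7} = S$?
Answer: $\frac{190391}{3} \approx 63464.0$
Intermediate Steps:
$W{\left(S,Q \right)} = 7 S$
$g{\left(Z \right)} = 2 + \frac{\left(107 + Z\right) \left(97 + Z^{2} - 6 Z\right)}{3}$ ($g{\left(Z \right)} = 2 + \frac{\left(Z + \left(\left(Z^{2} - 7 Z\right) + 97\right)\right) \left(107 + Z\right)}{3} = 2 + \frac{\left(Z + \left(97 + Z^{2} - 7 Z\right)\right) \left(107 + Z\right)}{3} = 2 + \frac{\left(97 + Z^{2} - 6 Z\right) \left(107 + Z\right)}{3} = 2 + \frac{\left(107 + Z\right) \left(97 + Z^{2} - 6 Z\right)}{3}$)
$g{\left(M \right)} + 8 W{\left(0,6 \right)} \left(-14\right) = \left(\frac{10385}{3} - \frac{20710}{3} + \frac{38^{3}}{3} + \frac{101 \cdot 38^{2}}{3}\right) + 8 \cdot 7 \cdot 0 \left(-14\right) = \left(\frac{10385}{3} - \frac{20710}{3} + \frac{1}{3} \cdot 54872 + \frac{101}{3} \cdot 1444\right) + 8 \cdot 0 \left(-14\right) = \left(\frac{10385}{3} - \frac{20710}{3} + \frac{54872}{3} + \frac{145844}{3}\right) + 0 \left(-14\right) = \frac{190391}{3} + 0 = \frac{190391}{3}$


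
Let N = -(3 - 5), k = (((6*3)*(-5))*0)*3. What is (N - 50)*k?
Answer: 0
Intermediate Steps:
k = 0 (k = ((18*(-5))*0)*3 = -90*0*3 = 0*3 = 0)
N = 2 (N = -1*(-2) = 2)
(N - 50)*k = (2 - 50)*0 = -48*0 = 0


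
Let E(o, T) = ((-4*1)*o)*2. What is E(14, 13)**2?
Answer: 12544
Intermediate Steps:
E(o, T) = -8*o (E(o, T) = -4*o*2 = -8*o)
E(14, 13)**2 = (-8*14)**2 = (-112)**2 = 12544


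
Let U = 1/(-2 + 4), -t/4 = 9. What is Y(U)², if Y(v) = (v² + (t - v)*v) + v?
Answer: 1225/4 ≈ 306.25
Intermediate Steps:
t = -36 (t = -4*9 = -36)
U = ½ (U = 1/2 = ½ ≈ 0.50000)
Y(v) = v + v² + v*(-36 - v) (Y(v) = (v² + (-36 - v)*v) + v = (v² + v*(-36 - v)) + v = v + v² + v*(-36 - v))
Y(U)² = (-35*½)² = (-35/2)² = 1225/4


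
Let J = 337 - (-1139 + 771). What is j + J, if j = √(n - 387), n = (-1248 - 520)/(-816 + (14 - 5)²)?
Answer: 705 + I*√4240155/105 ≈ 705.0 + 19.611*I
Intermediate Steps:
n = 1768/735 (n = -1768/(-816 + 9²) = -1768/(-816 + 81) = -1768/(-735) = -1768*(-1/735) = 1768/735 ≈ 2.4054)
J = 705 (J = 337 - 1*(-368) = 337 + 368 = 705)
j = I*√4240155/105 (j = √(1768/735 - 387) = √(-282677/735) = I*√4240155/105 ≈ 19.611*I)
j + J = I*√4240155/105 + 705 = 705 + I*√4240155/105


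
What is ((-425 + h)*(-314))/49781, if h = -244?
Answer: 210066/49781 ≈ 4.2198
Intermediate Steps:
((-425 + h)*(-314))/49781 = ((-425 - 244)*(-314))/49781 = -669*(-314)*(1/49781) = 210066*(1/49781) = 210066/49781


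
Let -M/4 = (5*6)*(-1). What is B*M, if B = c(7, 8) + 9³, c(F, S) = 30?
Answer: 91080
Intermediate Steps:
B = 759 (B = 30 + 9³ = 30 + 729 = 759)
M = 120 (M = -4*5*6*(-1) = -120*(-1) = -4*(-30) = 120)
B*M = 759*120 = 91080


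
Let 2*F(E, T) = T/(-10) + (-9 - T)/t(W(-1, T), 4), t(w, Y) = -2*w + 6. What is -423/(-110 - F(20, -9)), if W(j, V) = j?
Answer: 180/47 ≈ 3.8298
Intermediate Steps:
t(w, Y) = 6 - 2*w
F(E, T) = -9/16 - 9*T/80 (F(E, T) = (T/(-10) + (-9 - T)/(6 - 2*(-1)))/2 = (T*(-1/10) + (-9 - T)/(6 + 2))/2 = (-T/10 + (-9 - T)/8)/2 = (-T/10 + (-9 - T)*(1/8))/2 = (-T/10 + (-9/8 - T/8))/2 = (-9/8 - 9*T/40)/2 = -9/16 - 9*T/80)
-423/(-110 - F(20, -9)) = -423/(-110 - (-9/16 - 9/80*(-9))) = -423/(-110 - (-9/16 + 81/80)) = -423/(-110 - 1*9/20) = -423/(-110 - 9/20) = -423/(-2209/20) = -423*(-20/2209) = 180/47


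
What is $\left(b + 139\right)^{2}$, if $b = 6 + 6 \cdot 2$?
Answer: $24649$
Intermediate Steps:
$b = 18$ ($b = 6 + 12 = 18$)
$\left(b + 139\right)^{2} = \left(18 + 139\right)^{2} = 157^{2} = 24649$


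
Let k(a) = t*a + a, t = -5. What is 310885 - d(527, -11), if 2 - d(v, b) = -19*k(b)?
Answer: 310047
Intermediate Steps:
k(a) = -4*a (k(a) = -5*a + a = -4*a)
d(v, b) = 2 - 76*b (d(v, b) = 2 - (-19)*(-4*b) = 2 - 76*b)
310885 - d(527, -11) = 310885 - (2 - 76*(-11)) = 310885 - (2 + 836) = 310885 - 1*838 = 310885 - 838 = 310047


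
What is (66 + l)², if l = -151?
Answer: 7225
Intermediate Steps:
(66 + l)² = (66 - 151)² = (-85)² = 7225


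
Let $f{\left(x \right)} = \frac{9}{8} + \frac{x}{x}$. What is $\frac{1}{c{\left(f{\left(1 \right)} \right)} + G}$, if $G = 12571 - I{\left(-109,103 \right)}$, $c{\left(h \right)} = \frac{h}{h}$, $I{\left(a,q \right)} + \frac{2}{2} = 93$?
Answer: $\frac{1}{12480} \approx 8.0128 \cdot 10^{-5}$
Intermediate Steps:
$I{\left(a,q \right)} = 92$ ($I{\left(a,q \right)} = -1 + 93 = 92$)
$f{\left(x \right)} = \frac{17}{8}$ ($f{\left(x \right)} = 9 \cdot \frac{1}{8} + 1 = \frac{9}{8} + 1 = \frac{17}{8}$)
$c{\left(h \right)} = 1$
$G = 12479$ ($G = 12571 - 92 = 12479$)
$\frac{1}{c{\left(f{\left(1 \right)} \right)} + G} = \frac{1}{1 + 12479} = \frac{1}{12480}$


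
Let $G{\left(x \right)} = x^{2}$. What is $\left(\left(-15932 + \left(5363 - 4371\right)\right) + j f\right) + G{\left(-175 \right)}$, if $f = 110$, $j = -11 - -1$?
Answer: $14585$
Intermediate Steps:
$j = -10$ ($j = -11 + 1 = -10$)
$\left(\left(-15932 + \left(5363 - 4371\right)\right) + j f\right) + G{\left(-175 \right)} = \left(\left(-15932 + \left(5363 - 4371\right)\right) - 1100\right) + \left(-175\right)^{2} = \left(\left(-15932 + 992\right) - 1100\right) + 30625 = \left(-14940 - 1100\right) + 30625 = -16040 + 30625 = 14585$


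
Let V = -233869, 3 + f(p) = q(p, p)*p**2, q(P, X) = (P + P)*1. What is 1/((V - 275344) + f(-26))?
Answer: -1/544368 ≈ -1.8370e-6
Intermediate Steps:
q(P, X) = 2*P (q(P, X) = (2*P)*1 = 2*P)
f(p) = -3 + 2*p**3 (f(p) = -3 + (2*p)*p**2 = -3 + 2*p**3)
1/((V - 275344) + f(-26)) = 1/((-233869 - 275344) + (-3 + 2*(-26)**3)) = 1/(-509213 + (-3 + 2*(-17576))) = 1/(-509213 + (-3 - 35152)) = 1/(-509213 - 35155) = 1/(-544368) = -1/544368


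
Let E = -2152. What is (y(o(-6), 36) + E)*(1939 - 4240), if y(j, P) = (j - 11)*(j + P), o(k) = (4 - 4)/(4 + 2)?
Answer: 5862948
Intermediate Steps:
o(k) = 0 (o(k) = 0/6 = 0*(1/6) = 0)
y(j, P) = (-11 + j)*(P + j)
(y(o(-6), 36) + E)*(1939 - 4240) = ((0**2 - 11*36 - 11*0 + 36*0) - 2152)*(1939 - 4240) = ((0 - 396 + 0 + 0) - 2152)*(-2301) = (-396 - 2152)*(-2301) = -2548*(-2301) = 5862948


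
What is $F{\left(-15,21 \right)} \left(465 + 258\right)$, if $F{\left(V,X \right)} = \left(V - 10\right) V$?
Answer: $271125$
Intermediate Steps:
$F{\left(V,X \right)} = V \left(-10 + V\right)$ ($F{\left(V,X \right)} = \left(-10 + V\right) V = V \left(-10 + V\right)$)
$F{\left(-15,21 \right)} \left(465 + 258\right) = - 15 \left(-10 - 15\right) \left(465 + 258\right) = \left(-15\right) \left(-25\right) 723 = 375 \cdot 723 = 271125$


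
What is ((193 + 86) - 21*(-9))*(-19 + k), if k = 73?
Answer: 25272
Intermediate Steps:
((193 + 86) - 21*(-9))*(-19 + k) = ((193 + 86) - 21*(-9))*(-19 + 73) = (279 + 189)*54 = 468*54 = 25272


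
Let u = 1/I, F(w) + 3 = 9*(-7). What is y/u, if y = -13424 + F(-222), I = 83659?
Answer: -1128559910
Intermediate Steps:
F(w) = -66 (F(w) = -3 + 9*(-7) = -3 - 63 = -66)
y = -13490 (y = -13424 - 66 = -13490)
u = 1/83659 ≈ 1.1953e-5
y/u = -13490/1/83659 = -13490*83659 = -1128559910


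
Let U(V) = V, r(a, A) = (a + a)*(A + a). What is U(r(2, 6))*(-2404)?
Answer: -76928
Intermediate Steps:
r(a, A) = 2*a*(A + a) (r(a, A) = (2*a)*(A + a) = 2*a*(A + a))
U(r(2, 6))*(-2404) = (2*2*(6 + 2))*(-2404) = (2*2*8)*(-2404) = 32*(-2404) = -76928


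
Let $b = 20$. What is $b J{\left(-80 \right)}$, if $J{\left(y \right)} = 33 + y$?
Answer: $-940$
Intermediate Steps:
$b J{\left(-80 \right)} = 20 \left(33 - 80\right) = 20 \left(-47\right) = -940$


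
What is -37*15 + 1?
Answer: -554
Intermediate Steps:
-37*15 + 1 = -555 + 1 = -554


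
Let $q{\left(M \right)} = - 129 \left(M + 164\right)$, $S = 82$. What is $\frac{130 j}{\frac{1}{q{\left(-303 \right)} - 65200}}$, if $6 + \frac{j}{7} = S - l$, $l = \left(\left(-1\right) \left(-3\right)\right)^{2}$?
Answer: $-2881990930$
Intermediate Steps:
$q{\left(M \right)} = -21156 - 129 M$ ($q{\left(M \right)} = - 129 \left(164 + M\right) = -21156 - 129 M$)
$l = 9$ ($l = 3^{2} = 9$)
$j = 469$ ($j = -42 + 7 \left(82 - 9\right) = -42 + 7 \cdot 73 = -42 + 511 = 469$)
$\frac{130 j}{\frac{1}{q{\left(-303 \right)} - 65200}} = \frac{130 \cdot 469}{\frac{1}{\left(-21156 - -39087\right) - 65200}} = \frac{60970}{\frac{1}{\left(-21156 + 39087\right) - 65200}} = \frac{60970}{\frac{1}{17931 - 65200}} = \frac{60970}{\frac{1}{-47269}} = \frac{60970}{- \frac{1}{47269}} = 60970 \left(-47269\right) = -2881990930$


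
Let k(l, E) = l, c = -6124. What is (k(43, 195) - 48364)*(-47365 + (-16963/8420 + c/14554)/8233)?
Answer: 1154558756895869354211/504455175220 ≈ 2.2887e+9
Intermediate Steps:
(k(43, 195) - 48364)*(-47365 + (-16963/8420 + c/14554)/8233) = (43 - 48364)*(-47365 + (-16963/8420 - 6124/14554)/8233) = -48321*(-47365 + (-16963*1/8420 - 6124*1/14554)*(1/8233)) = -48321*(-47365 + (-16963/8420 - 3062/7277)*(1/8233)) = -48321*(-47365 - 149221791/61272340*1/8233) = -48321*(-47365 - 149221791/504455175220) = -48321*(-23893519523517091/504455175220) = 1154558756895869354211/504455175220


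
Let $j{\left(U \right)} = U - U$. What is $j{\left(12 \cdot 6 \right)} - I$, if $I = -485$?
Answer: $485$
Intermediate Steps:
$j{\left(U \right)} = 0$
$j{\left(12 \cdot 6 \right)} - I = 0 - -485 = 0 + 485 = 485$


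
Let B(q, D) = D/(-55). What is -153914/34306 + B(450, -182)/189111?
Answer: -61571901203/13723858005 ≈ -4.4865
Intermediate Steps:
B(q, D) = -D/55 (B(q, D) = D*(-1/55) = -D/55)
-153914/34306 + B(450, -182)/189111 = -153914/34306 - 1/55*(-182)/189111 = -153914*1/34306 + (182/55)*(1/189111) = -76957/17153 + 14/800085 = -61571901203/13723858005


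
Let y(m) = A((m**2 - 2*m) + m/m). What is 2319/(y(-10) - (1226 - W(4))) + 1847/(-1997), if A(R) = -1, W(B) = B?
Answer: -6889924/2442331 ≈ -2.8210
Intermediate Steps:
y(m) = -1
2319/(y(-10) - (1226 - W(4))) + 1847/(-1997) = 2319/(-1 - (1226 - 1*4)) + 1847/(-1997) = 2319/(-1 - (1226 - 4)) + 1847*(-1/1997) = 2319/(-1 - 1*1222) - 1847/1997 = 2319/(-1 - 1222) - 1847/1997 = 2319/(-1223) - 1847/1997 = 2319*(-1/1223) - 1847/1997 = -2319/1223 - 1847/1997 = -6889924/2442331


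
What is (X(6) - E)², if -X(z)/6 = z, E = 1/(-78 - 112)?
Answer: 46771921/36100 ≈ 1295.6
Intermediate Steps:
E = -1/190 (E = 1/(-190) = -1/190 ≈ -0.0052632)
X(z) = -6*z
(X(6) - E)² = (-6*6 - 1*(-1/190))² = (-36 + 1/190)² = (-6839/190)² = 46771921/36100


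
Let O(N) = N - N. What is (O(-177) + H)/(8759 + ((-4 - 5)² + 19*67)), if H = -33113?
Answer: -33113/10113 ≈ -3.2743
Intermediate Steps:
O(N) = 0
(O(-177) + H)/(8759 + ((-4 - 5)² + 19*67)) = (0 - 33113)/(8759 + ((-4 - 5)² + 19*67)) = -33113/(8759 + ((-9)² + 1273)) = -33113/(8759 + (81 + 1273)) = -33113/(8759 + 1354) = -33113/10113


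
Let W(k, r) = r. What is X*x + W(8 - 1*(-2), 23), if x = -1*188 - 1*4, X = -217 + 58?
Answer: 30551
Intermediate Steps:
X = -159
x = -192 (x = -188 - 4 = -192)
X*x + W(8 - 1*(-2), 23) = -159*(-192) + 23 = 30528 + 23 = 30551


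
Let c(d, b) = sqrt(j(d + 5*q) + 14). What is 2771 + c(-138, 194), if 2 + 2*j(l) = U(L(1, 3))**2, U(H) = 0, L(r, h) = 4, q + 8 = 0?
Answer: 2771 + sqrt(13) ≈ 2774.6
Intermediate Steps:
q = -8 (q = -8 + 0 = -8)
j(l) = -1 (j(l) = -1 + (1/2)*0**2 = -1 + (1/2)*0 = -1 + 0 = -1)
c(d, b) = sqrt(13) (c(d, b) = sqrt(-1 + 14) = sqrt(13))
2771 + c(-138, 194) = 2771 + sqrt(13)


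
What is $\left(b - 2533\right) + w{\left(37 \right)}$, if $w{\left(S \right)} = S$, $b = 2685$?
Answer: $189$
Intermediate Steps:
$\left(b - 2533\right) + w{\left(37 \right)} = \left(2685 - 2533\right) + 37 = 152 + 37 = 189$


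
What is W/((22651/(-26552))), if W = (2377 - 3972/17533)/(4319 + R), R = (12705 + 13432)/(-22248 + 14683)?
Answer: -47025150137740/72839707554603 ≈ -0.64560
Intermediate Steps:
R = -26137/7565 (R = 26137/(-7565) = 26137*(-1/7565) = -26137/7565 ≈ -3.4550)
W = 3542117365/6431478306 (W = (2377 - 3972/17533)/(4319 - 26137/7565) = (2377 - 3972*1/17533)/(32647098/7565) = (2377 - 3972/17533)*(7565/32647098) = (41671969/17533)*(7565/32647098) = 3542117365/6431478306 ≈ 0.55075)
W/((22651/(-26552))) = 3542117365/(6431478306*((22651/(-26552)))) = 3542117365/(6431478306*((22651*(-1/26552)))) = 3542117365/(6431478306*(-22651/26552)) = (3542117365/6431478306)*(-26552/22651) = -47025150137740/72839707554603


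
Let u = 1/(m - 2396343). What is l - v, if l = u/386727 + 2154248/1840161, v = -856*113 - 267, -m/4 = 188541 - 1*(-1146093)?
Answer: 177970153426417377692486/1834816283678478771 ≈ 96996.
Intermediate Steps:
m = -5338536 (m = -4*(188541 - 1*(-1146093)) = -4*(188541 + 1146093) = -4*1334634 = -5338536)
u = -1/7734879 (u = 1/(-5338536 - 2396343) = 1/(-7734879) = -1/7734879 ≈ -1.2928e-7)
v = -96995 (v = -96728 - 267 = -96995)
l = 2147991023329299341/1834816283678478771 (l = -1/7734879/386727 + 2154248/1840161 = -1/7734879*1/386727 + 2154248*(1/1840161) = -1/2991286551033 + 2154248/1840161 = 2147991023329299341/1834816283678478771 ≈ 1.1707)
l - v = 2147991023329299341/1834816283678478771 - 1*(-96995) = 2147991023329299341/1834816283678478771 + 96995 = 177970153426417377692486/1834816283678478771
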